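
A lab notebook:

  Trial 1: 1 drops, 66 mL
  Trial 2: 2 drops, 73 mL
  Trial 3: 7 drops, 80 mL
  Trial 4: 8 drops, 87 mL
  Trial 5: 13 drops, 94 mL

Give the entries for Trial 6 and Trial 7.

Drops: 1, 2, 7, 8, 13 → 14 → 19 (alternating steps +1, +5, +1, +5, …).
ML — +7 each step: 66, 73, 80, 87, 94 → 101 → 108.
Putting the parts together: 14 drops, 101 mL and then 19 drops, 108 mL.

14 drops, 101 mL; 19 drops, 108 mL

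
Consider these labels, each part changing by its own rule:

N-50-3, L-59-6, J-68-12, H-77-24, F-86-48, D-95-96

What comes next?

B-104-192

For the letter, letters move back 2 places in the alphabet: N, L, J, H, F, D → B.
Second component: +9 each step; 50, 59, 68, 77, 86, 95 → 104.
Third component: 3, 6, 12, 24, 48, 96 → 192 (×2 each step).
Putting it together: B-104-192.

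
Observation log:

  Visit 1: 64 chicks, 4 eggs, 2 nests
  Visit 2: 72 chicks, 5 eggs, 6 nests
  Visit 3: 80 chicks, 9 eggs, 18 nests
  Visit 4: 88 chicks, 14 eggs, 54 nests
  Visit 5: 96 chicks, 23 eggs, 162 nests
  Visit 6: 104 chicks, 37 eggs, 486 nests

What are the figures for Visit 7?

Chicks goes 64, 72, 80, 88, 96, 104 → 112 (+8 each step).
For the eggs, each term is the sum of the two before it: 4, 5, 9, 14, 23, 37 → 60.
For the nests, ×3 each step: 2, 6, 18, 54, 162, 486 → 1458.
Putting it together: 112 chicks, 60 eggs, 1458 nests.

112 chicks, 60 eggs, 1458 nests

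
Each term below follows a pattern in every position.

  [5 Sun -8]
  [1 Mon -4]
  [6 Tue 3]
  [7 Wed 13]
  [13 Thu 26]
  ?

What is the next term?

[20 Fri 42]

For the first coordinate, each term is the sum of the two before it: 5, 1, 6, 7, 13 → 20.
Day — runs through the weekdays Mon→Sun: Sun, Mon, Tue, Wed, Thu → Fri.
Third coordinate: differences are 4, 7, 10, … (increasing by 3 each time); -8, -4, 3, 13, 26 → 42.
Putting it together: [20 Fri 42].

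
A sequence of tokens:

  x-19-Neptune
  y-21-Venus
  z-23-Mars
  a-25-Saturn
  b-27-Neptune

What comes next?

Letter goes x, y, z, a, b → c (letters move forward 1 place in the alphabet, wrapping Z→A).
Second component: +2 each step; 19, 21, 23, 25, 27 → 29.
Planet goes Neptune, Venus, Mars, Saturn, Neptune → Venus (repeats Neptune → Venus → Mars → Saturn).
Putting it together: c-29-Venus.

c-29-Venus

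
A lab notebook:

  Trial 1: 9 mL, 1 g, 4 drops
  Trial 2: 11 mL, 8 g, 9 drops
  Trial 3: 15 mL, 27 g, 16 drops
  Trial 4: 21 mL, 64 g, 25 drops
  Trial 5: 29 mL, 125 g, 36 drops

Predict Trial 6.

39 mL, 216 g, 49 drops

ML: 9, 11, 15, 21, 29 → 39 (differences are 2, 4, 6, … (increasing by 2 each time)).
For the g, perfect cubes: 1³, 2³, 3³, …: 1, 8, 27, 64, 125 → 216.
For the drops, perfect squares: 2², 3², 4², …: 4, 9, 16, 25, 36 → 49.
So the next record is 39 mL, 216 g, 49 drops.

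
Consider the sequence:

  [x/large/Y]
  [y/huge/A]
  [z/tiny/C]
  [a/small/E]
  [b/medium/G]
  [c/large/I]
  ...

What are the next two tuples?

For the first letter, letters move forward 1 place in the alphabet, wrapping Z→A: x, y, z, a, b, c → d → e.
Size: large, huge, tiny, small, medium, large → huge → tiny (repeats large → huge → tiny → small → medium).
Second letter: Y, A, C, E, G, I → K → M (letters move forward 2 places in the alphabet, wrapping Z→A).
Putting the parts together: [d/huge/K] and then [e/tiny/M].

[d/huge/K], [e/tiny/M]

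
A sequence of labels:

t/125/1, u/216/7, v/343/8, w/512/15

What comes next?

x/729/23

Letter — letters move forward 1 place in the alphabet: t, u, v, w → x.
Second component — perfect cubes: 5³, 6³, 7³, …: 125, 216, 343, 512 → 729.
For the third component, each term is the sum of the two before it: 1, 7, 8, 15 → 23.
Combining the parts gives x/729/23.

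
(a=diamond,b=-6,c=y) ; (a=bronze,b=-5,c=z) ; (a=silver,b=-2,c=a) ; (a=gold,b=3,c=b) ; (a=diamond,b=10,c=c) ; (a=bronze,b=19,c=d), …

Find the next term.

A: repeats diamond → bronze → silver → gold, so diamond, bronze, silver, gold, diamond, bronze → silver.
B: differences are 1, 3, 5, … (increasing by 2 each time), so -6, -5, -2, 3, 10, 19 → 30.
C — letters move forward 1 place in the alphabet, wrapping Z→A: y, z, a, b, c, d → e.
So the next term is (a=silver,b=30,c=e).

(a=silver,b=30,c=e)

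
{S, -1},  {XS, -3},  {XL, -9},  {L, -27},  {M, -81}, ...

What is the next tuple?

{S, -243}

Size — runs backward through clothing sizes XS→XL: S, XS, XL, L, M → S.
Second value: -1, -3, -9, -27, -81 → -243 (×3 each step).
Combining the parts gives {S, -243}.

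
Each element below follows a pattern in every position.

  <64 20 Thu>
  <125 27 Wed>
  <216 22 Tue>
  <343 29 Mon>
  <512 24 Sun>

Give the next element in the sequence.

<729 31 Sat>

First coordinate: 64, 125, 216, 343, 512 → 729 (perfect cubes: 4³, 5³, 6³, …).
Second coordinate: alternating steps +7, −5, +7, −5, …; 20, 27, 22, 29, 24 → 31.
For the day, runs backward through the weekdays Mon→Sun: Thu, Wed, Tue, Mon, Sun → Sat.
Putting it together: <729 31 Sat>.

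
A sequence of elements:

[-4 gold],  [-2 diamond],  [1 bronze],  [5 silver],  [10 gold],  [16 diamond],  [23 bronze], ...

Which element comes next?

[31 silver]

First part: differences are 2, 3, 4, … (increasing by 1 each time), so -4, -2, 1, 5, 10, 16, 23 → 31.
Rank: repeats gold → diamond → bronze → silver, so gold, diamond, bronze, silver, gold, diamond, bronze → silver.
So the next element is [31 silver].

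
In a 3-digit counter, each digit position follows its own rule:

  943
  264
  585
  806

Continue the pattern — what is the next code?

First digit: +3 each step, mod 10, so 9, 2, 5, 8 → 1.
Second digit goes 4, 6, 8, 0 → 2 (+2 each step, mod 10).
For the third digit, +1 each step, mod 10: 3, 4, 5, 6 → 7.
So the next code is 127.

127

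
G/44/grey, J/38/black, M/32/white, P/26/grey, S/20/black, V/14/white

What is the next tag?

Letter: G, J, M, P, S, V → Y (letters move forward 3 places in the alphabet).
Second component goes 44, 38, 32, 26, 20, 14 → 8 (−6 each step).
Shade: repeats grey → black → white, so grey, black, white, grey, black, white → grey.
So the next tag is Y/8/grey.

Y/8/grey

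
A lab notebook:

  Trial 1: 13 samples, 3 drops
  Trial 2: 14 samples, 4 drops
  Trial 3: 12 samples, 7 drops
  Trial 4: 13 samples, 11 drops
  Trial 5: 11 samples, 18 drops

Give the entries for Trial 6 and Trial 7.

For the samples, alternating steps +1, −2, +1, −2, …: 13, 14, 12, 13, 11 → 12 → 10.
Drops: each term is the sum of the two before it; 3, 4, 7, 11, 18 → 29 → 47.
So the next two records are 12 samples, 29 drops and 10 samples, 47 drops.

12 samples, 29 drops; 10 samples, 47 drops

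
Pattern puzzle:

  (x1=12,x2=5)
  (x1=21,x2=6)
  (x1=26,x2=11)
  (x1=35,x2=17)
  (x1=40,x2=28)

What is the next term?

(x1=49,x2=45)

X1: 12, 21, 26, 35, 40 → 49 (alternating steps +9, +5, +9, +5, …).
For the x2, each term is the sum of the two before it: 5, 6, 11, 17, 28 → 45.
So the next term is (x1=49,x2=45).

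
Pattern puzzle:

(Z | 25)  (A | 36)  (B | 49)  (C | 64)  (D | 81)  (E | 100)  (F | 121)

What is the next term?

For the letter, letters move forward 1 place in the alphabet, wrapping Z→A: Z, A, B, C, D, E, F → G.
Second slot — perfect squares: 5², 6², 7², …: 25, 36, 49, 64, 81, 100, 121 → 144.
Putting it together: (G | 144).

(G | 144)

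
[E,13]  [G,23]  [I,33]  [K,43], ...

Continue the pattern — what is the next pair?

Letter — letters move forward 2 places in the alphabet: E, G, I, K → M.
Second part: +10 each step; 13, 23, 33, 43 → 53.
Putting it together: [M,53].

[M,53]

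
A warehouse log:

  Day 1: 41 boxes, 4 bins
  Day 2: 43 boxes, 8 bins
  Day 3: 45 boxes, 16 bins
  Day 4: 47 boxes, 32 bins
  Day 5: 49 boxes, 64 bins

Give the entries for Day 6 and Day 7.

51 boxes, 128 bins; 53 boxes, 256 bins

Boxes — +2 each step: 41, 43, 45, 47, 49 → 51 → 53.
Bins — ×2 each step: 4, 8, 16, 32, 64 → 128 → 256.
Putting the parts together: 51 boxes, 128 bins and then 53 boxes, 256 bins.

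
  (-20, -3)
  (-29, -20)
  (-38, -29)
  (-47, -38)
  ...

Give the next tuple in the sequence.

For the first value, −9 each step: -20, -29, -38, -47 → -56.
For the second value, always the previous value of the first value: -3, -20, -29, -38 → -47.
Putting it together: (-56, -47).

(-56, -47)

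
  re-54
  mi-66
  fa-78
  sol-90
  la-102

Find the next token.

ti-114

For the note, runs through the solfège scale do→ti: re, mi, fa, sol, la → ti.
For the second component, +12 each step: 54, 66, 78, 90, 102 → 114.
Putting it together: ti-114.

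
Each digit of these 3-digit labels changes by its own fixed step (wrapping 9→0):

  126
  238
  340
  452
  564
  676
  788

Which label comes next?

First digit: +1 each step, mod 10, so 1, 2, 3, 4, 5, 6, 7 → 8.
Second digit: 2, 3, 4, 5, 6, 7, 8 → 9 (+1 each step, mod 10).
Third digit goes 6, 8, 0, 2, 4, 6, 8 → 0 (+2 each step, mod 10).
Putting it together: 890.

890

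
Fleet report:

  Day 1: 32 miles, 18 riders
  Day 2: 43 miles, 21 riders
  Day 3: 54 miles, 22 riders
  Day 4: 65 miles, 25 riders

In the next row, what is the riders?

Riders: alternating steps +3, +1, +3, +1, …; 18, 21, 22, 25 → 26.

26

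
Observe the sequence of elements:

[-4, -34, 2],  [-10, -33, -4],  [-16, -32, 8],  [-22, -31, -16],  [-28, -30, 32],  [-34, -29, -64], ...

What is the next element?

First entry: −6 each step, so -4, -10, -16, -22, -28, -34 → -40.
Second entry: +1 each step; -34, -33, -32, -31, -30, -29 → -28.
Third entry: ×(-2) each step; 2, -4, 8, -16, 32, -64 → 128.
Combining the parts gives [-40, -28, 128].

[-40, -28, 128]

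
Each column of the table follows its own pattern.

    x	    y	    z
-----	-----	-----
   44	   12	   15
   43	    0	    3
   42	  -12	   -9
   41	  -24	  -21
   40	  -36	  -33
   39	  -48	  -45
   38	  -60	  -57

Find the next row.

37  -72  -69

For the column x, −1 each step: 44, 43, 42, 41, 40, 39, 38 → 37.
For the column y, −12 each step: 12, 0, -12, -24, -36, -48, -60 → -72.
Column z: always 3 more than the column y; 15, 3, -9, -21, -33, -45, -57 → -69.
Combining the parts gives 37  -72  -69.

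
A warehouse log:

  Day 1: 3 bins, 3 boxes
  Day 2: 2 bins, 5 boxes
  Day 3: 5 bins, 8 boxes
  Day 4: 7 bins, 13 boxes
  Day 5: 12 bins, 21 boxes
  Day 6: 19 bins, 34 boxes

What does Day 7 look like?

31 bins, 55 boxes

Bins — each term is the sum of the two before it: 3, 2, 5, 7, 12, 19 → 31.
Boxes: each term is the sum of the two before it; 3, 5, 8, 13, 21, 34 → 55.
Putting it together: 31 bins, 55 boxes.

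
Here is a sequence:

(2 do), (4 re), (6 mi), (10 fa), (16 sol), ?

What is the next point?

(26 la)

First coordinate goes 2, 4, 6, 10, 16 → 26 (each term is the sum of the two before it).
For the note, runs through the solfège scale do→ti: do, re, mi, fa, sol → la.
Combining the parts gives (26 la).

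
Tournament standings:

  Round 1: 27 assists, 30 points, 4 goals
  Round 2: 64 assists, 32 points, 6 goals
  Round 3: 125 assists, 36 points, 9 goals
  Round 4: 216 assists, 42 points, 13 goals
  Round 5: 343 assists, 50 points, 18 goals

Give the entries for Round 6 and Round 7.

Assists goes 27, 64, 125, 216, 343 → 512 → 729 (perfect cubes: 3³, 4³, 5³, …).
Points goes 30, 32, 36, 42, 50 → 60 → 72 (differences are 2, 4, 6, … (increasing by 2 each time)).
For the goals, differences are 2, 3, 4, … (increasing by 1 each time): 4, 6, 9, 13, 18 → 24 → 31.
So the next two lines are 512 assists, 60 points, 24 goals and 729 assists, 72 points, 31 goals.

512 assists, 60 points, 24 goals; 729 assists, 72 points, 31 goals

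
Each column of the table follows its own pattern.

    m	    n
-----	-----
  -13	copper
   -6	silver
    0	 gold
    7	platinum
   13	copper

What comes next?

Column m: alternating steps +7, +6, +7, +6, …, so -13, -6, 0, 7, 13 → 20.
Column n: repeats copper → silver → gold → platinum; copper, silver, gold, platinum, copper → silver.
So the next line is 20  silver.

20  silver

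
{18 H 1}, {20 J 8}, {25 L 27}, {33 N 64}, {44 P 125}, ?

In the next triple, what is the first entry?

58

First entry: 18, 20, 25, 33, 44 → 58 (differences are 2, 5, 8, … (increasing by 3 each time)).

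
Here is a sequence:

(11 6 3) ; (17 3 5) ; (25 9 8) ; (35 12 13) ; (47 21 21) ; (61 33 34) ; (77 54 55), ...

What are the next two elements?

For the first value, differences are 6, 8, 10, … (increasing by 2 each time): 11, 17, 25, 35, 47, 61, 77 → 95 → 115.
Second value — each term is the sum of the two before it: 6, 3, 9, 12, 21, 33, 54 → 87 → 141.
Third value: each term is the sum of the two before it; 3, 5, 8, 13, 21, 34, 55 → 89 → 144.
So the next two elements are (95 87 89) and (115 141 144).

(95 87 89), (115 141 144)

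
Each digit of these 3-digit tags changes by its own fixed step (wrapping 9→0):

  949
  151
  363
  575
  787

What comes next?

999

First digit: +2 each step, mod 10; 9, 1, 3, 5, 7 → 9.
For the second digit, +1 each step, mod 10: 4, 5, 6, 7, 8 → 9.
Third digit: +2 each step, mod 10; 9, 1, 3, 5, 7 → 9.
Combining the parts gives 999.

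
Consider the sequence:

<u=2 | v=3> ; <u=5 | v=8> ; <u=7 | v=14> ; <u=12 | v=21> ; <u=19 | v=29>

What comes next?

U goes 2, 5, 7, 12, 19 → 31 (each term is the sum of the two before it).
For the v, differences are 5, 6, 7, … (increasing by 1 each time): 3, 8, 14, 21, 29 → 38.
Combining the parts gives <u=31 | v=38>.

<u=31 | v=38>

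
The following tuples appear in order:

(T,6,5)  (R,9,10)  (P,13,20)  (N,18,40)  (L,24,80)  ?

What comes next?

(J,31,160)

Letter — letters move back 2 places in the alphabet: T, R, P, N, L → J.
Second value: differences are 3, 4, 5, … (increasing by 1 each time), so 6, 9, 13, 18, 24 → 31.
Third value — ×2 each step: 5, 10, 20, 40, 80 → 160.
So the next tuple is (J,31,160).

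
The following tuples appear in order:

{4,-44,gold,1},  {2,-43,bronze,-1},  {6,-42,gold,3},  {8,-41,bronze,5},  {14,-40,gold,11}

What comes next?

First entry: each term is the sum of the two before it, so 4, 2, 6, 8, 14 → 22.
Second entry: +1 each step, so -44, -43, -42, -41, -40 → -39.
For the rank, alternates gold ↔ bronze: gold, bronze, gold, bronze, gold → bronze.
Fourth entry: always 3 less than the first entry; 1, -1, 3, 5, 11 → 19.
So the next tuple is {22,-39,bronze,19}.

{22,-39,bronze,19}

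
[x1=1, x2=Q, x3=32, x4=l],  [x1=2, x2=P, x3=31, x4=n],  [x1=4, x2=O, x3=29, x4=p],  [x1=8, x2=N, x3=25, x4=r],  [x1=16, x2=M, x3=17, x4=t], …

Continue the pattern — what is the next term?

[x1=32, x2=L, x3=1, x4=v]

For the x1, ×2 each step: 1, 2, 4, 8, 16 → 32.
X2: letters move back 1 place in the alphabet; Q, P, O, N, M → L.
X3 goes 32, 31, 29, 25, 17 → 1 (together with the x1 always sums to 33).
X4 goes l, n, p, r, t → v (letters move forward 2 places in the alphabet).
So the next term is [x1=32, x2=L, x3=1, x4=v].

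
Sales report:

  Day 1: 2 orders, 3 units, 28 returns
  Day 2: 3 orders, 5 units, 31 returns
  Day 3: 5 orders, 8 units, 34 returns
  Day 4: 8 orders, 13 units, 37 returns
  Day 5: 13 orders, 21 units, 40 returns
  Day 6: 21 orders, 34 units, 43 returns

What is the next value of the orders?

34

Orders goes 2, 3, 5, 8, 13, 21 → 34 (each term is the sum of the two before it).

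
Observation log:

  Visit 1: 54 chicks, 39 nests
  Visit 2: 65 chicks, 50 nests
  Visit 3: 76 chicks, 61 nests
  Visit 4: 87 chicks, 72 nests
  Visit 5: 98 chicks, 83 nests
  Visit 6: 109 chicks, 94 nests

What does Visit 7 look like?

120 chicks, 105 nests

Chicks — +11 each step: 54, 65, 76, 87, 98, 109 → 120.
Nests — +11 each step: 39, 50, 61, 72, 83, 94 → 105.
So the next line is 120 chicks, 105 nests.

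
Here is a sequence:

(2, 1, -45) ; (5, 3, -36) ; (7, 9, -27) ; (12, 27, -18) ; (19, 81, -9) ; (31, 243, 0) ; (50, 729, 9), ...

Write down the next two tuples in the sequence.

First slot goes 2, 5, 7, 12, 19, 31, 50 → 81 → 131 (each term is the sum of the two before it).
Second slot — ×3 each step: 1, 3, 9, 27, 81, 243, 729 → 2187 → 6561.
Third slot: +9 each step, so -45, -36, -27, -18, -9, 0, 9 → 18 → 27.
So the next two tuples are (81, 2187, 18) and (131, 6561, 27).

(81, 2187, 18), (131, 6561, 27)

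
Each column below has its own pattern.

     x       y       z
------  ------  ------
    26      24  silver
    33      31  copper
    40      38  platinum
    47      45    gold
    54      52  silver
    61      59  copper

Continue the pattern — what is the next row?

Column x — +7 each step: 26, 33, 40, 47, 54, 61 → 68.
Column y: 24, 31, 38, 45, 52, 59 → 66 (always 2 less than the column x).
Column z: repeats silver → copper → platinum → gold; silver, copper, platinum, gold, silver, copper → platinum.
Combining the parts gives 68  66  platinum.

68  66  platinum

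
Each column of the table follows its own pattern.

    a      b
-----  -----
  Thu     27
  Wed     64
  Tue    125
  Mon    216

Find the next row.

Column a: Thu, Wed, Tue, Mon → Sun (runs backward through the weekdays Mon→Sun).
Column b: perfect cubes: 3³, 4³, 5³, …; 27, 64, 125, 216 → 343.
Combining the parts gives Sun  343.

Sun  343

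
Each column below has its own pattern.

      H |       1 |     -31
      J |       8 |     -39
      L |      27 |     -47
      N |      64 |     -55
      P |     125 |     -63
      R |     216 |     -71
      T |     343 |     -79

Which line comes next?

Letter — letters move forward 2 places in the alphabet: H, J, L, N, P, R, T → V.
Second component: 1, 8, 27, 64, 125, 216, 343 → 512 (perfect cubes: 1³, 2³, 3³, …).
Third component — −8 each step: -31, -39, -47, -55, -63, -71, -79 → -87.
Putting it together: V  512  -87.

V  512  -87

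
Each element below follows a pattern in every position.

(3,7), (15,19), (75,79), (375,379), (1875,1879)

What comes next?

(9375,9379)

For the first coordinate, ×5 each step: 3, 15, 75, 375, 1875 → 9375.
Second coordinate: always 4 more than the first coordinate, so 7, 19, 79, 379, 1879 → 9379.
Combining the parts gives (9375,9379).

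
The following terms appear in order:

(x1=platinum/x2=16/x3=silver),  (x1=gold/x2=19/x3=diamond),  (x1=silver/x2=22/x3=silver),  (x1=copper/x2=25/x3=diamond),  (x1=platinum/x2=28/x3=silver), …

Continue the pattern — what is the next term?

X1 goes platinum, gold, silver, copper, platinum → gold (repeats platinum → gold → silver → copper).
X2 goes 16, 19, 22, 25, 28 → 31 (+3 each step).
X3: alternates silver ↔ diamond; silver, diamond, silver, diamond, silver → diamond.
So the next term is (x1=gold/x2=31/x3=diamond).

(x1=gold/x2=31/x3=diamond)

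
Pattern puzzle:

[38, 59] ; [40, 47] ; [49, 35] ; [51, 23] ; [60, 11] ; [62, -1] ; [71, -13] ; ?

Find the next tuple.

First value: 38, 40, 49, 51, 60, 62, 71 → 73 (alternating steps +2, +9, +2, +9, …).
Second value: 59, 47, 35, 23, 11, -1, -13 → -25 (−12 each step).
So the next tuple is [73, -25].

[73, -25]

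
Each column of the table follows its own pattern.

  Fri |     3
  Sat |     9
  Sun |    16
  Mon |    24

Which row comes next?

Tue  33

Day: runs through the weekdays Mon→Sun, so Fri, Sat, Sun, Mon → Tue.
For the second component, differences are 6, 7, 8, … (increasing by 1 each time): 3, 9, 16, 24 → 33.
Combining the parts gives Tue  33.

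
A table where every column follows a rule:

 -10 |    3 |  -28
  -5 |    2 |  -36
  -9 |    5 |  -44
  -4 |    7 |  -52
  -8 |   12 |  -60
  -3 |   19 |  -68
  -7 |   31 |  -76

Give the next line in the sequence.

First component: alternating steps +5, −4, +5, −4, …; -10, -5, -9, -4, -8, -3, -7 → -2.
Second component — each term is the sum of the two before it: 3, 2, 5, 7, 12, 19, 31 → 50.
Third component — −8 each step: -28, -36, -44, -52, -60, -68, -76 → -84.
Putting it together: -2  50  -84.

-2  50  -84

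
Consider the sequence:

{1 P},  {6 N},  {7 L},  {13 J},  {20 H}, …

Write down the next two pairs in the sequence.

First entry goes 1, 6, 7, 13, 20 → 33 → 53 (each term is the sum of the two before it).
Letter: letters move back 2 places in the alphabet; P, N, L, J, H → F → D.
Putting the parts together: {33 F} and then {53 D}.

{33 F}, {53 D}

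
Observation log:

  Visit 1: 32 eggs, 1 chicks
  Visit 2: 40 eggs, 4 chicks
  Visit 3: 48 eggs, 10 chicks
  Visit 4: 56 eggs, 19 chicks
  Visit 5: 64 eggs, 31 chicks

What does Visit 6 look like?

For the eggs, +8 each step: 32, 40, 48, 56, 64 → 72.
Chicks goes 1, 4, 10, 19, 31 → 46 (differences are 3, 6, 9, … (increasing by 3 each time)).
Combining the parts gives 72 eggs, 46 chicks.

72 eggs, 46 chicks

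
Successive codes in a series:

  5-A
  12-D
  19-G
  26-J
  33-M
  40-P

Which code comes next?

47-S

First component goes 5, 12, 19, 26, 33, 40 → 47 (+7 each step).
For the letter, letters move forward 3 places in the alphabet: A, D, G, J, M, P → S.
So the next code is 47-S.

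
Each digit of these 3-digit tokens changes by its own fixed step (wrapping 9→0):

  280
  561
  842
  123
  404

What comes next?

785

First digit goes 2, 5, 8, 1, 4 → 7 (+3 each step, mod 10).
Second digit: −2 each step, mod 10; 8, 6, 4, 2, 0 → 8.
For the third digit, +1 each step, mod 10: 0, 1, 2, 3, 4 → 5.
Combining the parts gives 785.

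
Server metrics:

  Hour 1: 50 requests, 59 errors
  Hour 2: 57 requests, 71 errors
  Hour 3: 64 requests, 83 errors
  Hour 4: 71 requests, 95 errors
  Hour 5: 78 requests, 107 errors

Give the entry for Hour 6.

For the requests, +7 each step: 50, 57, 64, 71, 78 → 85.
For the errors, +12 each step: 59, 71, 83, 95, 107 → 119.
So the next line is 85 requests, 119 errors.

85 requests, 119 errors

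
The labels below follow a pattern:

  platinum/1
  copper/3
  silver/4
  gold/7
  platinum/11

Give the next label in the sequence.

Metal — repeats platinum → copper → silver → gold: platinum, copper, silver, gold, platinum → copper.
For the second component, each term is the sum of the two before it: 1, 3, 4, 7, 11 → 18.
So the next label is copper/18.

copper/18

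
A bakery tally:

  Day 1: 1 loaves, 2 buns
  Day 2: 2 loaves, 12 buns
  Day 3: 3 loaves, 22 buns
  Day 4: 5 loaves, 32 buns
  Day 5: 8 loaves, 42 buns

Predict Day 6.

13 loaves, 52 buns

Loaves: 1, 2, 3, 5, 8 → 13 (each term is the sum of the two before it).
Buns: 2, 12, 22, 32, 42 → 52 (+10 each step).
Combining the parts gives 13 loaves, 52 buns.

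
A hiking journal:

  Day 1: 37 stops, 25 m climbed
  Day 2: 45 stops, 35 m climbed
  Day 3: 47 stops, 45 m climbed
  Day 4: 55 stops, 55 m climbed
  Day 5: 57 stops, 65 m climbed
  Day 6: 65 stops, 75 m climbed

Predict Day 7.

67 stops, 85 m climbed

Stops: alternating steps +8, +2, +8, +2, …; 37, 45, 47, 55, 57, 65 → 67.
M climbed: +10 each step; 25, 35, 45, 55, 65, 75 → 85.
So the next line is 67 stops, 85 m climbed.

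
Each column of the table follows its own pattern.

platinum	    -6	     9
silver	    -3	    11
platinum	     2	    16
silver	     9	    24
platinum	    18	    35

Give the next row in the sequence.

silver  29  49

For the metal, alternates platinum ↔ silver: platinum, silver, platinum, silver, platinum → silver.
Second component: differences are 3, 5, 7, … (increasing by 2 each time); -6, -3, 2, 9, 18 → 29.
Third component: differences are 2, 5, 8, … (increasing by 3 each time), so 9, 11, 16, 24, 35 → 49.
So the next row is silver  29  49.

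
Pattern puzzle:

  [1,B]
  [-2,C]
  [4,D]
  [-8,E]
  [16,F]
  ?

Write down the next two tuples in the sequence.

First slot: ×(-2) each step; 1, -2, 4, -8, 16 → -32 → 64.
Letter: letters move forward 1 place in the alphabet, so B, C, D, E, F → G → H.
So the next two tuples are [-32,G] and [64,H].

[-32,G], [64,H]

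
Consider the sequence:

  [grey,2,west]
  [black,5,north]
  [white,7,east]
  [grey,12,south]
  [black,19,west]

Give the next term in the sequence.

[white,31,north]

For the shade, repeats grey → black → white: grey, black, white, grey, black → white.
Second part — each term is the sum of the two before it: 2, 5, 7, 12, 19 → 31.
For the direction, repeats west → north → east → south: west, north, east, south, west → north.
Combining the parts gives [white,31,north].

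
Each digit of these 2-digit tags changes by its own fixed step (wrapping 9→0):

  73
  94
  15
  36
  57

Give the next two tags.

First digit: 7, 9, 1, 3, 5 → 7 → 9 (+2 each step, mod 10).
For the second digit, +1 each step, mod 10: 3, 4, 5, 6, 7 → 8 → 9.
So the next two tags are 78 and 99.

78 then 99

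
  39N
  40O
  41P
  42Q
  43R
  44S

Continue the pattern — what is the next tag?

First component — +1 each step: 39, 40, 41, 42, 43, 44 → 45.
Letter goes N, O, P, Q, R, S → T (letters move forward 1 place in the alphabet).
Combining the parts gives 45T.

45T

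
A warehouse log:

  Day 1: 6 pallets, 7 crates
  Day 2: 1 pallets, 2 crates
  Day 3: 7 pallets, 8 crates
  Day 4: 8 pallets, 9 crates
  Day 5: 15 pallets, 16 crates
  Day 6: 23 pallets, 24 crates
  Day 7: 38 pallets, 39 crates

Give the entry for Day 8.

61 pallets, 62 crates

Pallets: 6, 1, 7, 8, 15, 23, 38 → 61 (each term is the sum of the two before it).
Crates: 7, 2, 8, 9, 16, 24, 39 → 62 (always 1 more than the pallets).
So the next line is 61 pallets, 62 crates.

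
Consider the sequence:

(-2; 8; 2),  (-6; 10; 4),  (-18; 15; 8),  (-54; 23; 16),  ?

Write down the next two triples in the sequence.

First value: ×3 each step, so -2, -6, -18, -54 → -162 → -486.
For the second value, differences are 2, 5, 8, … (increasing by 3 each time): 8, 10, 15, 23 → 34 → 48.
For the third value, ×2 each step: 2, 4, 8, 16 → 32 → 64.
So the next two triples are (-162; 34; 32) and (-486; 48; 64).

(-162; 34; 32), (-486; 48; 64)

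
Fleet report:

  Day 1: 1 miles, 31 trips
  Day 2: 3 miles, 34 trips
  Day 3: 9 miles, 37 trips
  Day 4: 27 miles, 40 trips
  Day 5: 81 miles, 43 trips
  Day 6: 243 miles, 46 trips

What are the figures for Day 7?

Miles: ×3 each step; 1, 3, 9, 27, 81, 243 → 729.
Trips: +3 each step; 31, 34, 37, 40, 43, 46 → 49.
Putting it together: 729 miles, 49 trips.

729 miles, 49 trips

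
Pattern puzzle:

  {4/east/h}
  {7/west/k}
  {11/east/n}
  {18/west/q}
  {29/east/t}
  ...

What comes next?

{47/west/w}

First slot goes 4, 7, 11, 18, 29 → 47 (each term is the sum of the two before it).
Direction — alternates east ↔ west: east, west, east, west, east → west.
Letter: letters move forward 3 places in the alphabet; h, k, n, q, t → w.
Putting it together: {47/west/w}.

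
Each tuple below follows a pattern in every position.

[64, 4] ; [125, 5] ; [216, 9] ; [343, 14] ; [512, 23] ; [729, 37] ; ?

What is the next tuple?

[1000, 60]

First part — perfect cubes: 4³, 5³, 6³, …: 64, 125, 216, 343, 512, 729 → 1000.
Second part goes 4, 5, 9, 14, 23, 37 → 60 (each term is the sum of the two before it).
So the next tuple is [1000, 60].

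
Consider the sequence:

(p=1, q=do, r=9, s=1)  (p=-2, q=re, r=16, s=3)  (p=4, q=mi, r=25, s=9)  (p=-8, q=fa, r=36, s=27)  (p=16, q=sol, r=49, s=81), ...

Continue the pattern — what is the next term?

P: ×(-2) each step; 1, -2, 4, -8, 16 → -32.
Q: do, re, mi, fa, sol → la (runs through the solfège scale do→ti).
For the r, perfect squares: 3², 4², 5², …: 9, 16, 25, 36, 49 → 64.
For the s, ×3 each step: 1, 3, 9, 27, 81 → 243.
Putting it together: (p=-32, q=la, r=64, s=243).

(p=-32, q=la, r=64, s=243)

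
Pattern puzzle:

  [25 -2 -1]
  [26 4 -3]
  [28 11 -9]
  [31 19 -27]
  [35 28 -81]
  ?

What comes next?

First slot — differences are 1, 2, 3, … (increasing by 1 each time): 25, 26, 28, 31, 35 → 40.
Second slot goes -2, 4, 11, 19, 28 → 38 (differences are 6, 7, 8, … (increasing by 1 each time)).
Third slot: ×3 each step, so -1, -3, -9, -27, -81 → -243.
Combining the parts gives [40 38 -243].

[40 38 -243]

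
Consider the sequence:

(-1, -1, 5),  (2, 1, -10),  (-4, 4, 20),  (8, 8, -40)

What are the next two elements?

(-16, 13, 80), (32, 19, -160)

First coordinate: ×(-2) each step; -1, 2, -4, 8 → -16 → 32.
Second coordinate: differences are 2, 3, 4, … (increasing by 1 each time); -1, 1, 4, 8 → 13 → 19.
Third coordinate: ×(-2) each step, so 5, -10, 20, -40 → 80 → -160.
So the next two elements are (-16, 13, 80) and (32, 19, -160).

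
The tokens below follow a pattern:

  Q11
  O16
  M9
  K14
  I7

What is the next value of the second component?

12

Letter: letters move back 2 places in the alphabet; Q, O, M, K, I → G.
For the second component, alternating steps +5, −7, +5, −7, …: 11, 16, 9, 14, 7 → 12.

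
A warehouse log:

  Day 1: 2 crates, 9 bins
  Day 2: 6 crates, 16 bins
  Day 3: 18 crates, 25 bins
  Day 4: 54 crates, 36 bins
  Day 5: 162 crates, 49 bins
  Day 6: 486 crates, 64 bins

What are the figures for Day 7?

Crates: 2, 6, 18, 54, 162, 486 → 1458 (×3 each step).
Bins: perfect squares: 3², 4², 5², …; 9, 16, 25, 36, 49, 64 → 81.
So the next record is 1458 crates, 81 bins.

1458 crates, 81 bins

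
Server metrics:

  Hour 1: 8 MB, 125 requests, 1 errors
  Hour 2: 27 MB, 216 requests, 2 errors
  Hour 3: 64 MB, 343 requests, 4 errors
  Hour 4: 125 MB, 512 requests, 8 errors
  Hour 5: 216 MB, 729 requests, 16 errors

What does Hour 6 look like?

343 MB, 1000 requests, 32 errors

MB: perfect cubes: 2³, 3³, 4³, …, so 8, 27, 64, 125, 216 → 343.
For the requests, perfect cubes: 5³, 6³, 7³, …: 125, 216, 343, 512, 729 → 1000.
For the errors, ×2 each step: 1, 2, 4, 8, 16 → 32.
Putting it together: 343 MB, 1000 requests, 32 errors.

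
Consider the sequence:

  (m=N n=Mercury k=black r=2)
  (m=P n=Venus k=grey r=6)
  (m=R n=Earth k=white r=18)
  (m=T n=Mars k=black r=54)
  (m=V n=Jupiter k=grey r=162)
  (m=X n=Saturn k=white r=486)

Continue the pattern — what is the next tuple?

M goes N, P, R, T, V, X → Z (letters move forward 2 places in the alphabet).
N — runs through the planets Mercury→Neptune: Mercury, Venus, Earth, Mars, Jupiter, Saturn → Uranus.
K: repeats black → grey → white, so black, grey, white, black, grey, white → black.
R goes 2, 6, 18, 54, 162, 486 → 1458 (×3 each step).
So the next tuple is (m=Z n=Uranus k=black r=1458).

(m=Z n=Uranus k=black r=1458)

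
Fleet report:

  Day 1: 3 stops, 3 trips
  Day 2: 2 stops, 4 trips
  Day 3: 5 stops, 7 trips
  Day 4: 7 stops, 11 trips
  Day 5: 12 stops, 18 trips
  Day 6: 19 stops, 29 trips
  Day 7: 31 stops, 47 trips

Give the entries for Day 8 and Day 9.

Stops goes 3, 2, 5, 7, 12, 19, 31 → 50 → 81 (each term is the sum of the two before it).
Trips — each term is the sum of the two before it: 3, 4, 7, 11, 18, 29, 47 → 76 → 123.
Putting the parts together: 50 stops, 76 trips and then 81 stops, 123 trips.

50 stops, 76 trips; 81 stops, 123 trips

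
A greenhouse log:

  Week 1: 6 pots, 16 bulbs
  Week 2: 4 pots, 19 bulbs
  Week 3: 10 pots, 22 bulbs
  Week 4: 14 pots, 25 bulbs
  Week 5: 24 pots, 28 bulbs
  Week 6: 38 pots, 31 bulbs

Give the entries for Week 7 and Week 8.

Pots: each term is the sum of the two before it; 6, 4, 10, 14, 24, 38 → 62 → 100.
Bulbs: +3 each step; 16, 19, 22, 25, 28, 31 → 34 → 37.
Putting the parts together: 62 pots, 34 bulbs and then 100 pots, 37 bulbs.

62 pots, 34 bulbs; 100 pots, 37 bulbs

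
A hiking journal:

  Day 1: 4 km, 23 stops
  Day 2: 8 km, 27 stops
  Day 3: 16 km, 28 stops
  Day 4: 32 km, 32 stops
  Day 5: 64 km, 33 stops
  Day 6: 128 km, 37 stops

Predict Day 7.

Km: ×2 each step; 4, 8, 16, 32, 64, 128 → 256.
Stops: 23, 27, 28, 32, 33, 37 → 38 (alternating steps +4, +1, +4, +1, …).
So the next record is 256 km, 38 stops.

256 km, 38 stops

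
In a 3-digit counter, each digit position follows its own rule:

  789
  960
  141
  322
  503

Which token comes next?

First digit: +2 each step, mod 10; 7, 9, 1, 3, 5 → 7.
For the second digit, −2 each step, mod 10: 8, 6, 4, 2, 0 → 8.
Third digit: 9, 0, 1, 2, 3 → 4 (+1 each step, mod 10).
Putting it together: 784.

784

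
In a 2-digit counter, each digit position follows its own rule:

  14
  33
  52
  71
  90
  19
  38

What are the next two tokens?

57 then 76

First digit — +2 each step, mod 10: 1, 3, 5, 7, 9, 1, 3 → 5 → 7.
Second digit — −1 each step, mod 10: 4, 3, 2, 1, 0, 9, 8 → 7 → 6.
So the next two tokens are 57 and 76.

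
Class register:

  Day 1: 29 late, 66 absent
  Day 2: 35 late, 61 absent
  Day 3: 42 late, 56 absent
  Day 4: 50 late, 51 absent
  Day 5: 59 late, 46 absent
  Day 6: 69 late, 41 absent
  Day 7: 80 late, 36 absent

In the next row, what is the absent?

Absent: −5 each step; 66, 61, 56, 51, 46, 41, 36 → 31.

31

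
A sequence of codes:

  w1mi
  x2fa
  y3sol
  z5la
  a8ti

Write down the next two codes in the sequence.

For the letter, letters move forward 1 place in the alphabet, wrapping Z→A: w, x, y, z, a → b → c.
Second component — each term is the sum of the two before it: 1, 2, 3, 5, 8 → 13 → 21.
Note: runs through the solfège scale do→ti, so mi, fa, sol, la, ti → do → re.
Putting the parts together: b13do and then c21re.

b13do then c21re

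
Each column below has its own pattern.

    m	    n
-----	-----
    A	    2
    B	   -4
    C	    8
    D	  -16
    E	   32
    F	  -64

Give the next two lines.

Column m — letters move forward 1 place in the alphabet: A, B, C, D, E, F → G → H.
For the column n, ×(-2) each step: 2, -4, 8, -16, 32, -64 → 128 → -256.
Putting the parts together: G  128 and then H  -256.

G  128; H  -256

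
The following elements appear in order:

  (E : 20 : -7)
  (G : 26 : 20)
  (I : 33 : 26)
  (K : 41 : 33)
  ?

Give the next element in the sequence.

(M : 50 : 41)

Letter: letters move forward 2 places in the alphabet, so E, G, I, K → M.
Second part: differences are 6, 7, 8, … (increasing by 1 each time), so 20, 26, 33, 41 → 50.
Third part goes -7, 20, 26, 33 → 41 (always the previous value of the second part).
So the next element is (M : 50 : 41).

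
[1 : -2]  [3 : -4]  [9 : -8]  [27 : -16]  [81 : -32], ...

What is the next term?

For the first coordinate, ×3 each step: 1, 3, 9, 27, 81 → 243.
For the second coordinate, ×2 each step: -2, -4, -8, -16, -32 → -64.
Combining the parts gives [243 : -64].

[243 : -64]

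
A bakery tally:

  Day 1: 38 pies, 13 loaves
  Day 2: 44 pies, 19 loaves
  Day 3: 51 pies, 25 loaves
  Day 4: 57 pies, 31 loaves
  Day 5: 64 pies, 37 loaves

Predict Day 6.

70 pies, 43 loaves

Pies: alternating steps +6, +7, +6, +7, …; 38, 44, 51, 57, 64 → 70.
For the loaves, +6 each step: 13, 19, 25, 31, 37 → 43.
Combining the parts gives 70 pies, 43 loaves.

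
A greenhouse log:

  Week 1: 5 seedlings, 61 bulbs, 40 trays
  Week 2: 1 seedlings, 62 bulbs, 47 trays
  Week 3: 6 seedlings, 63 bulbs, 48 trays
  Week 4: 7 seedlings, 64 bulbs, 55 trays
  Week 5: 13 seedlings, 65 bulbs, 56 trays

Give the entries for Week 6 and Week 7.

20 seedlings, 66 bulbs, 63 trays; 33 seedlings, 67 bulbs, 64 trays

For the seedlings, each term is the sum of the two before it: 5, 1, 6, 7, 13 → 20 → 33.
Bulbs — +1 each step: 61, 62, 63, 64, 65 → 66 → 67.
Trays — alternating steps +7, +1, +7, +1, …: 40, 47, 48, 55, 56 → 63 → 64.
Putting the parts together: 20 seedlings, 66 bulbs, 63 trays and then 33 seedlings, 67 bulbs, 64 trays.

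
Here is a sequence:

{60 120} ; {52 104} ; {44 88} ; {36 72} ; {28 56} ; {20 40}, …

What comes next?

{12 24}

First entry: −8 each step; 60, 52, 44, 36, 28, 20 → 12.
Second entry: 120, 104, 88, 72, 56, 40 → 24 (always 2 × the first entry).
So the next point is {12 24}.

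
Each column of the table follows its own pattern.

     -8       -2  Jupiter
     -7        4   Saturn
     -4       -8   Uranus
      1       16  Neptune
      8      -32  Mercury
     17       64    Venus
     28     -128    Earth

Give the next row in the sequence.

41  256  Mars

First component: differences are 1, 3, 5, … (increasing by 2 each time), so -8, -7, -4, 1, 8, 17, 28 → 41.
Second component: ×(-2) each step; -2, 4, -8, 16, -32, 64, -128 → 256.
Planet — runs through the planets Mercury→Neptune: Jupiter, Saturn, Uranus, Neptune, Mercury, Venus, Earth → Mars.
So the next row is 41  256  Mars.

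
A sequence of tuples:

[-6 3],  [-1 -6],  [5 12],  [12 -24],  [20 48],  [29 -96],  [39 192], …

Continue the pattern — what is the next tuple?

First entry: differences are 5, 6, 7, … (increasing by 1 each time), so -6, -1, 5, 12, 20, 29, 39 → 50.
Second entry: 3, -6, 12, -24, 48, -96, 192 → -384 (×(-2) each step).
Combining the parts gives [50 -384].

[50 -384]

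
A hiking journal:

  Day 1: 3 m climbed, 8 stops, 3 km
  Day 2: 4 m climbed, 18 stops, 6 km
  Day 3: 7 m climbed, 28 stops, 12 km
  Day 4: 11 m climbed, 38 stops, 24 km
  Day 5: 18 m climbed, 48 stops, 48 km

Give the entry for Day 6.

M climbed goes 3, 4, 7, 11, 18 → 29 (each term is the sum of the two before it).
Stops: +10 each step; 8, 18, 28, 38, 48 → 58.
Km goes 3, 6, 12, 24, 48 → 96 (×2 each step).
Combining the parts gives 29 m climbed, 58 stops, 96 km.

29 m climbed, 58 stops, 96 km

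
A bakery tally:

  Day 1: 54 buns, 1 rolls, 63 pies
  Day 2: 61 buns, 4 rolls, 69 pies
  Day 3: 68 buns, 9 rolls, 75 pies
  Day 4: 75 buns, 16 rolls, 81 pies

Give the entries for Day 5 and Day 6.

82 buns, 25 rolls, 87 pies; 89 buns, 36 rolls, 93 pies

Buns: 54, 61, 68, 75 → 82 → 89 (+7 each step).
Rolls: perfect squares: 1², 2², 3², …, so 1, 4, 9, 16 → 25 → 36.
Pies: 63, 69, 75, 81 → 87 → 93 (+6 each step).
Putting the parts together: 82 buns, 25 rolls, 87 pies and then 89 buns, 36 rolls, 93 pies.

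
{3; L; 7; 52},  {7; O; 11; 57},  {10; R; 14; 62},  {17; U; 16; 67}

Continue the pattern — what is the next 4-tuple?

First slot: each term is the sum of the two before it; 3, 7, 10, 17 → 27.
Letter: L, O, R, U → X (letters move forward 3 places in the alphabet).
Third slot: differences are 4, 3, 2, … (decreasing by 1 each time), so 7, 11, 14, 16 → 17.
Fourth slot: 52, 57, 62, 67 → 72 (+5 each step).
Putting it together: {27; X; 17; 72}.

{27; X; 17; 72}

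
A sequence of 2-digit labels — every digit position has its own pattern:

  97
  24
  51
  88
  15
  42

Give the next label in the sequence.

First digit: +3 each step, mod 10; 9, 2, 5, 8, 1, 4 → 7.
Second digit: −3 each step, mod 10, so 7, 4, 1, 8, 5, 2 → 9.
Combining the parts gives 79.

79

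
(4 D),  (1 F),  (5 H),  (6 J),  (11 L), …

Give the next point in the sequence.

(17 N)

First part — each term is the sum of the two before it: 4, 1, 5, 6, 11 → 17.
Letter goes D, F, H, J, L → N (letters move forward 2 places in the alphabet).
Combining the parts gives (17 N).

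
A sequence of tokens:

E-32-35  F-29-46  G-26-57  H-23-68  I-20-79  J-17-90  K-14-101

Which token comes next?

L-11-112

Letter: E, F, G, H, I, J, K → L (letters move forward 1 place in the alphabet).
Second component: −3 each step, so 32, 29, 26, 23, 20, 17, 14 → 11.
Third component — +11 each step: 35, 46, 57, 68, 79, 90, 101 → 112.
Combining the parts gives L-11-112.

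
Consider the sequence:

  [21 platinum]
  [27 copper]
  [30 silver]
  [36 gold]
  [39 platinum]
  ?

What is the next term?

First slot — alternating steps +6, +3, +6, +3, …: 21, 27, 30, 36, 39 → 45.
Metal — repeats platinum → copper → silver → gold: platinum, copper, silver, gold, platinum → copper.
Combining the parts gives [45 copper].

[45 copper]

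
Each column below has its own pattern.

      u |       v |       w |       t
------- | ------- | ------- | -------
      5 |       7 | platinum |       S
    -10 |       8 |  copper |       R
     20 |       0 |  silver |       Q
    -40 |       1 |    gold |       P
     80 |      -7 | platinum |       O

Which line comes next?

-160  -6  copper  N

Column u: ×(-2) each step, so 5, -10, 20, -40, 80 → -160.
For the column v, alternating steps +1, −8, +1, −8, …: 7, 8, 0, 1, -7 → -6.
Column w: platinum, copper, silver, gold, platinum → copper (repeats platinum → copper → silver → gold).
Column t goes S, R, Q, P, O → N (letters move back 1 place in the alphabet).
Combining the parts gives -160  -6  copper  N.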